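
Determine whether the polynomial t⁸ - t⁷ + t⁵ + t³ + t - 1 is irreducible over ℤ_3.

Yes

Write f(t) = t⁸ - t⁷ + t⁵ + t³ + t - 1.
Check for roots in ℤ_3: f(0) = 2; f(1) = 2; f(2) = 1.
No roots, so no linear factors.
Monic irreducibles of degree 2 over GF(3): t² + 1, t² + t - 1, t² - t - 1.
None of them divide f (all give nonzero remainder).
Degree-3 irreducible divisors: test the 8 monic irreducibles of degree 3 over GF(3).
None of them divide f (all give nonzero remainder).
Degree-4 irreducible divisors: test the 18 monic irreducibles of degree 4 over GF(3).
None of them divide f (all give nonzero remainder).
No irreducible factor of degree ≤ 4 exists, so f is irreducible over GF(3).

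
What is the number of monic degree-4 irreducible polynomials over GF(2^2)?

60

x^(4^4) − x is the product of all monic irreducibles of degree dividing 4; Möbius inversion gives N = (1/4) Σ μ(4/d)·4^d.
Divisors of 4: 1, 2, 4; μ(4/d) for each: 0, -1, 1.
Σ = − 4^2 + 4^4 = 240.
N = 240/4 = 60.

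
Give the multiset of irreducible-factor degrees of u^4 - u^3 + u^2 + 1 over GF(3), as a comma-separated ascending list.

Write h(u) = u^4 - u^3 + u^2 + 1.
Roots in GF(3): h(0) = 1; h(1) = 2; h(2) = 1.
Complete factorization: h(u) = (u^4 - u^3 + u^2 + 1).
Factor degrees with multiplicity: 4 = 4.

4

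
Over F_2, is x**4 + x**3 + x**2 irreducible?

No

Write m(x) = x**4 + x**3 + x**2.
Check for roots in F_2: m(0) = 0 → root; m(1) = 1.
m(0) = 0, so (x) divides m(x); m is reducible.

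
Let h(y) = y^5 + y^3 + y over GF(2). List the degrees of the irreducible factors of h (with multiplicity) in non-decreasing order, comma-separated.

1, 2, 2

Roots in GF(2): h(0) = 0 → root; h(1) = 1.
Linear factors from roots: (y).
Complete factorization: h(y) = (y)·(y^2 + y + 1)^2.
Factor degrees with multiplicity: 1 + 2 + 2 = 5.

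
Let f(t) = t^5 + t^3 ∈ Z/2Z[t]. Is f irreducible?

Check for roots in Z/2Z: f(0) = 0 → root; f(1) = 0 → root.
f(0) = 0, so (t) divides f(t); f is reducible.

No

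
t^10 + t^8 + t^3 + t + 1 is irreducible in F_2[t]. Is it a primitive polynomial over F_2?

Write f(t) = t^10 + t^8 + t^3 + t + 1.
|GF(2^10)^×| = 2^10 − 1 = 1023. Prime factorization: 1023 = 3·11·31.
f is primitive ⇔ t has order 1023 in GF(2)[t]/(f), i.e. t^(1023/q) ≠ 1 for each prime q | 1023.
t^(341) mod f = t^7 + t^4 + t + 1.
t^(93) mod f = 1
t^(33) mod f = t^9 + t^6 + t^3.
Since t^(93) = 1, the order of t divides 93 < 1023; not primitive.

No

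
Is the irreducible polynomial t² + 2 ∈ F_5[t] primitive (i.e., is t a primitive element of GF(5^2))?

Write f(t) = t² + 2.
|GF(5^2)^×| = 5^2 − 1 = 24. Prime factorization: 24 = 2^3·3.
f is primitive ⇔ t has order 24 in GF(5)[t]/(f), i.e. t^(24/q) ≠ 1 for each prime q | 24.
t^(12) mod f = 4.
t^(8) mod f = 1
Since t^(8) = 1, the order of t divides 8 < 24; not primitive.

No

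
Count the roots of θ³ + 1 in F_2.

Write g(θ) = θ³ + 1.
Evaluate at each of the 2 elements of F_2:
g(0) = 1; g(1) = 0 → root.
Roots: {1}.

1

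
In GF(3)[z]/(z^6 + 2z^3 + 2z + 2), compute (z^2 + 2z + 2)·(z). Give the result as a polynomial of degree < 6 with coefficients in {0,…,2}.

z^3 + 2z^2 + 2z

Multiply in GF(3)[z]: (z^2 + 2z + 2)·(z) = z^3 + 2z^2 + 2z.
Reduced: z^3 + 2z^2 + 2z.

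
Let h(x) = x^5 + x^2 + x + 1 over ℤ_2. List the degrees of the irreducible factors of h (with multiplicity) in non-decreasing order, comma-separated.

1, 1, 3

Roots in ℤ_2: h(0) = 1; h(1) = 0 → root.
Linear factors from roots: (x + 1).
Complete factorization: h(x) = (x + 1)^2·(x^3 + x + 1).
Factor degrees with multiplicity: 1 + 1 + 3 = 5.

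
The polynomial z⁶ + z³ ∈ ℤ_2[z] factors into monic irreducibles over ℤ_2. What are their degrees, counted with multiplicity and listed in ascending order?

1, 1, 1, 1, 2

Write f(z) = z⁶ + z³.
Roots in ℤ_2: f(0) = 0 → root; f(1) = 0 → root.
Linear factors from roots: (z), (z + 1).
Complete factorization: f(z) = (z + 1)·(z)^3·(z² + z + 1).
Factor degrees with multiplicity: 1 + 1 + 1 + 1 + 2 = 6.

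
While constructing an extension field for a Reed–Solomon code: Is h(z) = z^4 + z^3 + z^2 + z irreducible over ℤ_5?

No

Check for roots in ℤ_5: h(0) = 0 → root; h(1) = 4; h(2) = 0 → root; h(3) = 0 → root; h(4) = 0 → root.
h(0) = 0, so (z) divides h(z); h is reducible.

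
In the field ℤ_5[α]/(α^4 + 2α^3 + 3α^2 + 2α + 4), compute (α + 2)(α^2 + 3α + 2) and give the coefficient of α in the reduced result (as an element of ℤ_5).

3

Multiply in ℤ_5[α]: (α + 2)·(α^2 + 3α + 2) = α^3 + 3α + 4.
Reduced: α^3 + 3α + 4.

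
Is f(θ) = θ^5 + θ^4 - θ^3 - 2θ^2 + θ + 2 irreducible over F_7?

No

Check for roots in F_7: f(0) = 2; f(1) = 2; f(2) = 1; f(3) = 4; f(4) = 0 → root; f(5) = 5; f(6) = 0 → root.
f(4) = 0, so (θ − 4) divides f(θ); f is reducible.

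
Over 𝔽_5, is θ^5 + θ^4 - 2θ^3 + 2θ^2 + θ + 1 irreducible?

Write m(θ) = θ^5 + θ^4 - 2θ^3 + 2θ^2 + θ + 1.
Check for roots in 𝔽_5: m(0) = 1; m(1) = 4; m(2) = 3; m(3) = 2; m(4) = 4.
No roots, so no linear factors.
Degree-2 irreducible divisors: test the 10 monic irreducibles of degree 2 over GF(5).
None of them divide m (all give nonzero remainder).
No irreducible factor of degree ≤ 2 exists, so m is irreducible over GF(5).

Yes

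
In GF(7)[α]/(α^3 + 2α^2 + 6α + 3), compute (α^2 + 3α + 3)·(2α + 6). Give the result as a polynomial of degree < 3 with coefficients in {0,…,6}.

Multiply in GF(7)[α]: (α^2 + 3α + 3)·(2α + 6) = 2α^3 + 5α^2 + 3α + 4.
Reduce using α^3 ≡ 5α^2 + α + 4 (mod α^3 + 2α^2 + 6α + 3).
Reduced: α^2 + 5α + 5.

α^2 + 5α + 5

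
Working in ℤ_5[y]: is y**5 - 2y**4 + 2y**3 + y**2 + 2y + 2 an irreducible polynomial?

Write h(y) = y**5 - 2y**4 + 2y**3 + y**2 + 2y + 2.
Check for roots in ℤ_5: h(0) = 2; h(1) = 1; h(2) = 1; h(3) = 2; h(4) = 1.
No roots, so no linear factors.
Degree-2 irreducible divisors: test the 10 monic irreducibles of degree 2 over GF(5).
None of them divide h (all give nonzero remainder).
No irreducible factor of degree ≤ 2 exists, so h is irreducible over GF(5).

Yes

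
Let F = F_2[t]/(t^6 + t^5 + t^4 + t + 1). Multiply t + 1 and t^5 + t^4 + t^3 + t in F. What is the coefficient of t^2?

1

Multiply in F_2[t]: (t + 1)·(t^5 + t^4 + t^3 + t) = t^6 + t^3 + t^2 + t.
Reduce using t^6 ≡ t^5 + t^4 + t + 1 (mod t^6 + t^5 + t^4 + t + 1).
Reduced: t^5 + t^4 + t^3 + t^2 + 1.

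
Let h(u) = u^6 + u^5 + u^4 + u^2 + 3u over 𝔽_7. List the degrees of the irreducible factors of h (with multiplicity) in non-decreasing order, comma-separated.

Linear factors from roots: (u), (u - 1), (u - 3), (u + 3).
Complete factorization: h(u) = (u)·(u + 3)·(u - 3)·(u - 1)·(u^2 + 2u - 2).
Factor degrees with multiplicity: 1 + 1 + 1 + 1 + 2 = 6.

1, 1, 1, 1, 2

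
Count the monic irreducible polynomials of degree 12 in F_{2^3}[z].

Gauss's count: N_{8}(12) = (1/12) Σ_{d|12} μ(12/d)·8^d.
Divisors of 12: 1, 2, 3, 4, 6, 12; μ(12/d) for each: 0, 1, 0, -1, -1, 1.
Σ = 8^2 − 8^4 − 8^6 + 8^12 = 68719210560.
N = 68719210560/12 = 5726600880.

5726600880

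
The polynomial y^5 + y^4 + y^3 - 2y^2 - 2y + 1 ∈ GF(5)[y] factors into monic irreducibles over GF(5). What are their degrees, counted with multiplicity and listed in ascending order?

Write f(y) = y^5 + y^4 + y^3 - 2y^2 - 2y + 1.
Roots in GF(5): f(0) = 1; f(1) = 0 → root; f(2) = 0 → root; f(3) = 3; f(4) = 0 → root.
Linear factors from roots: (y - 1), (y - 2), (y + 1).
Complete factorization: f(y) = (y + 1)·(y - 2)·(y - 1)·(y^2 - 2y - 2).
Factor degrees with multiplicity: 1 + 1 + 1 + 2 = 5.

1, 1, 1, 2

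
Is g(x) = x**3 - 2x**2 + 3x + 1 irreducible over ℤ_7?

No

Check for roots in ℤ_7: g(0) = 1; g(1) = 3; g(2) = 0 → root; g(3) = 5; g(4) = 3; g(5) = 0 → root; g(6) = 2.
g(2) = 0, so (x − 2) divides g(x); g is reducible.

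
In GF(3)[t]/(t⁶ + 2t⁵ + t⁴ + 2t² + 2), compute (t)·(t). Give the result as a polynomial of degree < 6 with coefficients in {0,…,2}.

t^2

Multiply in GF(3)[t]: (t)·(t) = t².
Reduced: t².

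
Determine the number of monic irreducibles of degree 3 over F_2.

x^(2^3) − x is the product of all monic irreducibles of degree dividing 3; Möbius inversion gives N = (1/3) Σ μ(3/d)·2^d.
Divisors of 3: 1, 3; μ(3/d) for each: -1, 1.
Σ = − 2^1 + 2^3 = 6.
N = 6/3 = 2.

2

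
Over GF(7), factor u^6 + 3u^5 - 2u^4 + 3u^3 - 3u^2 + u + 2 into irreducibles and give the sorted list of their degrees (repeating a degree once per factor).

3, 3

Write h(u) = u^6 + 3u^5 - 2u^4 + 3u^3 - 3u^2 + u + 2.
Complete factorization: h(u) = (u^3 - 3u^2 - 3u - 3)·(u^3 - u^2 - 2u - 3).
Factor degrees with multiplicity: 3 + 3 = 6.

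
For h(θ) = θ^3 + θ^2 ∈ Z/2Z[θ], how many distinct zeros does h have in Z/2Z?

2

Evaluate at each of the 2 elements of Z/2Z:
h(0) = 0 → root; h(1) = 0 → root.
Roots: {0, 1}.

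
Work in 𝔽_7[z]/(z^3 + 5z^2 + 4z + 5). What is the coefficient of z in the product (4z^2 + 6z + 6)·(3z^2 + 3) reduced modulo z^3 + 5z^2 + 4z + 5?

0

Multiply in 𝔽_7[z]: (4z^2 + 6z + 6)·(3z^2 + 3) = 5z^4 + 4z^3 + 2z^2 + 4z + 4.
Reduce using z^3 ≡ 2z^2 + 3z + 2 (mod z^3 + 5z^2 + 4z + 5).
Reduced: 3z^2 + 4.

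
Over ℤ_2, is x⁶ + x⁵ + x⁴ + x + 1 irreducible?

Yes

Write m(x) = x⁶ + x⁵ + x⁴ + x + 1.
Check for roots in ℤ_2: m(0) = 1; m(1) = 1.
No roots, so no linear factors.
Monic irreducibles of degree 2 over GF(2): x² + x + 1.
None of them divide m (all give nonzero remainder).
Monic irreducibles of degree 3 over GF(2): x³ + x + 1, x³ + x² + 1.
None of them divide m (all give nonzero remainder).
No irreducible factor of degree ≤ 3 exists, so m is irreducible over GF(2).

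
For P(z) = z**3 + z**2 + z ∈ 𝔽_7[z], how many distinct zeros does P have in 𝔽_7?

3

Evaluate at each of the 7 elements of 𝔽_7:
P(0) = 0 → root; P(1) = 3; P(2) = 0 → root; P(3) = 4; P(4) = 0 → root; P(5) = 1; P(6) = 6.
Roots: {0, 2, 4}.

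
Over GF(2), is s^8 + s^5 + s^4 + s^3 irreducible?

No

Write m(s) = s^8 + s^5 + s^4 + s^3.
Check for roots in GF(2): m(0) = 0 → root; m(1) = 0 → root.
m(0) = 0, so (s) divides m(s); m is reducible.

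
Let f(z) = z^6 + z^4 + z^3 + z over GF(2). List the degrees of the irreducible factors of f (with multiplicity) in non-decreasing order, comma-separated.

Roots in GF(2): f(0) = 0 → root; f(1) = 0 → root.
Linear factors from roots: (z), (z + 1).
Complete factorization: f(z) = (z)·(z + 1)^3·(z^2 + z + 1).
Factor degrees with multiplicity: 1 + 1 + 1 + 1 + 2 = 6.

1, 1, 1, 1, 2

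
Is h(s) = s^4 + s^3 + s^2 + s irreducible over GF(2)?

Check for roots in GF(2): h(0) = 0 → root; h(1) = 0 → root.
h(0) = 0, so (s) divides h(s); h is reducible.

No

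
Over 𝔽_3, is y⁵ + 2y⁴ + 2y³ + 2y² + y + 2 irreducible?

Yes

Write f(y) = y⁵ + 2y⁴ + 2y³ + 2y² + y + 2.
Check for roots in 𝔽_3: f(0) = 2; f(1) = 1; f(2) = 2.
No roots, so no linear factors.
Monic irreducibles of degree 2 over GF(3): y² + 1, y² + y + 2, y² + 2y + 2.
None of them divide f (all give nonzero remainder).
No irreducible factor of degree ≤ 2 exists, so f is irreducible over GF(3).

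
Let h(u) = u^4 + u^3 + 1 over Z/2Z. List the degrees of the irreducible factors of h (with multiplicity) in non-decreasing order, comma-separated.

Roots in Z/2Z: h(0) = 1; h(1) = 1.
Complete factorization: h(u) = (u^4 + u^3 + 1).
Factor degrees with multiplicity: 4 = 4.

4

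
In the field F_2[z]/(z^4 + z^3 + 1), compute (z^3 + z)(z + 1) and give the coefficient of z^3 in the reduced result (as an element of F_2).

Multiply in F_2[z]: (z^3 + z)·(z + 1) = z^4 + z^3 + z^2 + z.
Reduce using z^4 ≡ z^3 + 1 (mod z^4 + z^3 + 1).
Reduced: z^2 + z + 1.

0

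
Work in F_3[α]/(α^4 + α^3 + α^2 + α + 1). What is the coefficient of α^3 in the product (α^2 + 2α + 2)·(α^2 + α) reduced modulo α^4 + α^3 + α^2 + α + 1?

Multiply in F_3[α]: (α^2 + 2α + 2)·(α^2 + α) = α^4 + α^2 + 2α.
Reduce using α^4 ≡ 2α^3 + 2α^2 + 2α + 2 (mod α^4 + α^3 + α^2 + α + 1).
Reduced: 2α^3 + α + 2.

2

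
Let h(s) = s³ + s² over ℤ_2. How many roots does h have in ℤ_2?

2

Evaluate at each of the 2 elements of ℤ_2:
h(0) = 0 → root; h(1) = 0 → root.
Roots: {0, 1}.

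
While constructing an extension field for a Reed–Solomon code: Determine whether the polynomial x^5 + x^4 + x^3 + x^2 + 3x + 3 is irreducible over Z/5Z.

Write g(x) = x^5 + x^4 + x^3 + x^2 + 3x + 3.
Check for roots in Z/5Z: g(0) = 3; g(1) = 0 → root; g(2) = 4; g(3) = 2; g(4) = 0 → root.
g(1) = 0, so (x − 1) divides g(x); g is reducible.

No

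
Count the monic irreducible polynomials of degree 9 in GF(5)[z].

The number of monic irreducibles of degree 9 over GF(5) is (1/9)·Σ_{d∣9} μ(9/d) 5^d.
Divisors of 9: 1, 3, 9; μ(9/d) for each: 0, -1, 1.
Σ = − 5^3 + 5^9 = 1953000.
N = 1953000/9 = 217000.

217000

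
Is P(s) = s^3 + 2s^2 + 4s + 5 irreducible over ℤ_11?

Yes

Check each element of ℤ_11 for a root: P(0)=5, P(1)=1, P(2)=7, P(3)=7, P(4)=7, P(5)=2, P(6)=9, P(7)=1, P(8)=6, P(9)=8, P(10)=2.
No roots. A degree-3 polynomial over a field with no linear factor is irreducible.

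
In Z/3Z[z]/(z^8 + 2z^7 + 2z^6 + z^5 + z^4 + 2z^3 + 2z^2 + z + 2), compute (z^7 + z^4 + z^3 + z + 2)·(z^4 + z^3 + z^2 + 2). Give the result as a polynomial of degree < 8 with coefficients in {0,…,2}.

2z^7 + z^5 + z^4 + 2z^3 + 1

Multiply in Z/3Z[z]: (z^7 + z^4 + z^3 + z + 2)·(z^4 + z^3 + z^2 + 2) = z^11 + z^10 + z^9 + z^8 + z^7 + 2z^6 + 2z^5 + 2z^4 + 2z^3 + 2z^2 + 2z + 1.
Reduce using z^8 ≡ z^7 + z^6 + 2z^5 + 2z^4 + z^3 + z^2 + 2z + 1 (mod z^8 + 2z^7 + 2z^6 + z^5 + z^4 + 2z^3 + 2z^2 + z + 2).
Reduced: 2z^7 + z^5 + z^4 + 2z^3 + 1.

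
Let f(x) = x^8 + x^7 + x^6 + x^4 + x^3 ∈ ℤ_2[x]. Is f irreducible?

No

Check for roots in ℤ_2: f(0) = 0 → root; f(1) = 1.
f(0) = 0, so (x) divides f(x); f is reducible.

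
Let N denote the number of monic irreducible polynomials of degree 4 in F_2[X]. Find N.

3

Gauss's count: N_{2}(4) = (1/4) Σ_{d|4} μ(4/d)·2^d.
Divisors of 4: 1, 2, 4; μ(4/d) for each: 0, -1, 1.
Σ = − 2^2 + 2^4 = 12.
N = 12/4 = 3.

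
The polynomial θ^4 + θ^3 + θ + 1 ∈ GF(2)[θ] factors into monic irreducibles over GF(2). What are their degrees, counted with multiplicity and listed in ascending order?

Write g(θ) = θ^4 + θ^3 + θ + 1.
Roots in GF(2): g(0) = 1; g(1) = 0 → root.
Linear factors from roots: (θ + 1).
Complete factorization: g(θ) = (θ + 1)^2·(θ^2 + θ + 1).
Factor degrees with multiplicity: 1 + 1 + 2 = 4.

1, 1, 2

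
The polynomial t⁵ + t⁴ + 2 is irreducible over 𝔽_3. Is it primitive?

Write f(t) = t⁵ + t⁴ + 2.
|GF(3^5)^×| = 3^5 − 1 = 242. Prime factorization: 242 = 2·11^2.
f is primitive ⇔ t has order 242 in GF(3)[t]/(f), i.e. t^(242/q) ≠ 1 for each prime q | 242.
t^(121) mod f = 1
t^(22) mod f = 2t² + t + 1.
Since t^(121) = 1, the order of t divides 121 < 242; not primitive.

No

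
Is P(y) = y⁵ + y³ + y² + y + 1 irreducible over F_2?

Yes

Check for roots in F_2: P(0) = 1; P(1) = 1.
No roots, so no linear factors.
Monic irreducibles of degree 2 over GF(2): y² + y + 1.
None of them divide P (all give nonzero remainder).
No irreducible factor of degree ≤ 2 exists, so P is irreducible over GF(2).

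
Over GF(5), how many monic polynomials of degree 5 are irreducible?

Gauss's count: N_{5}(5) = (1/5) Σ_{d|5} μ(5/d)·5^d.
Divisors of 5: 1, 5; μ(5/d) for each: -1, 1.
Σ = − 5^1 + 5^5 = 3120.
N = 3120/5 = 624.

624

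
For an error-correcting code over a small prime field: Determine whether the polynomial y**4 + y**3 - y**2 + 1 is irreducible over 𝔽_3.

Write P(y) = y**4 + y**3 - y**2 + 1.
Check for roots in 𝔽_3: P(0) = 1; P(1) = 2; P(2) = 0 → root.
P(2) = 0, so (y − 2) divides P(y); P is reducible.

No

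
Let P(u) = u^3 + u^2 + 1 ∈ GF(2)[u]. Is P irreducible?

Yes

Check for roots in GF(2): P(0) = 1; P(1) = 1.
No roots. A degree-3 polynomial over a field with no linear factor is irreducible.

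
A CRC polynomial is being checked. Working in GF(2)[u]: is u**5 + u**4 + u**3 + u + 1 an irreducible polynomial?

Yes

Write f(u) = u**5 + u**4 + u**3 + u + 1.
Check for roots in GF(2): f(0) = 1; f(1) = 1.
No roots, so no linear factors.
Monic irreducibles of degree 2 over GF(2): u**2 + u + 1.
None of them divide f (all give nonzero remainder).
No irreducible factor of degree ≤ 2 exists, so f is irreducible over GF(2).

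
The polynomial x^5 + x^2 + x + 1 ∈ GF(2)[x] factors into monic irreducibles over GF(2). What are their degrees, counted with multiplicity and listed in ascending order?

Write f(x) = x^5 + x^2 + x + 1.
Roots in GF(2): f(0) = 1; f(1) = 0 → root.
Linear factors from roots: (x + 1).
Complete factorization: f(x) = (x + 1)^2·(x^3 + x + 1).
Factor degrees with multiplicity: 1 + 1 + 3 = 5.

1, 1, 3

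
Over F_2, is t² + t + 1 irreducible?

Yes

Write P(t) = t² + t + 1.
Check for roots in F_2: P(0) = 1; P(1) = 1.
No roots. A degree-2 polynomial over a field with no linear factor is irreducible.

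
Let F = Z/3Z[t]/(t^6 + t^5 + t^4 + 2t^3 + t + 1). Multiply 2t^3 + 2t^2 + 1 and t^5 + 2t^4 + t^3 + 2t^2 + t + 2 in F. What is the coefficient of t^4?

Multiply in Z/3Z[t]: (2t^3 + 2t^2 + 1)·(t^5 + 2t^4 + t^3 + 2t^2 + t + 2) = 2t^8 + t^5 + 2t^4 + t^3 + t + 2.
Reduce using t^6 ≡ 2t^5 + 2t^4 + t^3 + 2t + 2 (mod t^6 + t^5 + t^4 + 2t^3 + t + 1).
Reduced: 2t^5 + 2t^3 + 2.

0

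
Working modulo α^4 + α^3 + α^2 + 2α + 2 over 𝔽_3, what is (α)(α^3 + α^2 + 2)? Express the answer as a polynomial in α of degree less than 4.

Multiply in 𝔽_3[α]: (α)·(α^3 + α^2 + 2) = α^4 + α^3 + 2α.
Reduce using α^4 ≡ 2α^3 + 2α^2 + α + 1 (mod α^4 + α^3 + α^2 + 2α + 2).
Reduced: 2α^2 + 1.

2α^2 + 1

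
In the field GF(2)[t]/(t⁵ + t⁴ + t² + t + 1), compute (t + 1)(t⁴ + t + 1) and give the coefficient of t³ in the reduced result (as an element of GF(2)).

Multiply in GF(2)[t]: (t + 1)·(t⁴ + t + 1) = t⁵ + t⁴ + t² + 1.
Reduce using t⁵ ≡ t⁴ + t² + t + 1 (mod t⁵ + t⁴ + t² + t + 1).
Reduced: t.

0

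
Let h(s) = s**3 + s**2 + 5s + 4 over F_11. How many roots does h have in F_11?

Evaluate at each of the 11 elements of F_11:
h(0) = 4; h(1) = 0 → root; h(2) = 4; h(3) = 0 → root; h(4) = 5; h(5) = 3; h(6) = 0 → root; h(7) = 2; h(8) = 4; h(9) = 1; h(10) = 10.
Roots: {1, 3, 6}.

3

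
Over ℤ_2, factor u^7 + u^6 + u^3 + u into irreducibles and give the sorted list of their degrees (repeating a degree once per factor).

1, 1, 2, 3

Write h(u) = u^7 + u^6 + u^3 + u.
Roots in ℤ_2: h(0) = 0 → root; h(1) = 0 → root.
Linear factors from roots: (u), (u + 1).
Complete factorization: h(u) = (u)·(u + 1)·(u^2 + u + 1)·(u^3 + u^2 + 1).
Factor degrees with multiplicity: 1 + 1 + 2 + 3 = 7.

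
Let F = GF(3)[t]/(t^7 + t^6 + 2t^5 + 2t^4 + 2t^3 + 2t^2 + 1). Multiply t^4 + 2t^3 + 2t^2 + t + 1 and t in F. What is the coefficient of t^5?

Multiply in GF(3)[t]: (t^4 + 2t^3 + 2t^2 + t + 1)·(t) = t^5 + 2t^4 + 2t^3 + t^2 + t.
Reduced: t^5 + 2t^4 + 2t^3 + t^2 + t.

1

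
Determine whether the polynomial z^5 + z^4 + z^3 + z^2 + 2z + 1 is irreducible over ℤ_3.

Write f(z) = z^5 + z^4 + z^3 + z^2 + 2z + 1.
Check for roots in ℤ_3: f(0) = 1; f(1) = 1; f(2) = 2.
No roots, so no linear factors.
Monic irreducibles of degree 2 over GF(3): z^2 + 1, z^2 + z + 2, z^2 + 2z + 2.
None of them divide f (all give nonzero remainder).
No irreducible factor of degree ≤ 2 exists, so f is irreducible over GF(3).

Yes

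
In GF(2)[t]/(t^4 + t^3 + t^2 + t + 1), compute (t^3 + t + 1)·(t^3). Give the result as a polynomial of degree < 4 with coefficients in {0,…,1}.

t^2 + 1

Multiply in GF(2)[t]: (t^3 + t + 1)·(t^3) = t^6 + t^4 + t^3.
Reduce using t^4 ≡ t^3 + t^2 + t + 1 (mod t^4 + t^3 + t^2 + t + 1).
Reduced: t^2 + 1.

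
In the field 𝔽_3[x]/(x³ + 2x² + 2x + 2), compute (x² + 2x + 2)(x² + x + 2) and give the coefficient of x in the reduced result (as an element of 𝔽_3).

2

Multiply in 𝔽_3[x]: (x² + 2x + 2)·(x² + x + 2) = x⁴ + 1.
Reduce using x³ ≡ x² + x + 1 (mod x³ + 2x² + 2x + 2).
Reduced: 2x² + 2x + 2.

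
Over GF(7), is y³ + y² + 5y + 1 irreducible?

Write P(y) = y³ + y² + 5y + 1.
Check for roots in GF(7): P(0) = 1; P(1) = 1; P(2) = 2; P(3) = 3; P(4) = 3; P(5) = 1; P(6) = 3.
No roots. A degree-3 polynomial over a field with no linear factor is irreducible.

Yes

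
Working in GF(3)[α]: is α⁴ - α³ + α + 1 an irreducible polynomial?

Write f(α) = α⁴ - α³ + α + 1.
Check for roots in GF(3): f(0) = 1; f(1) = 2; f(2) = 2.
No roots, so no linear factors.
Monic irreducibles of degree 2 over GF(3): α² + 1, α² + α - 1, α² - α - 1.
None of them divide f (all give nonzero remainder).
No irreducible factor of degree ≤ 2 exists, so f is irreducible over GF(3).

Yes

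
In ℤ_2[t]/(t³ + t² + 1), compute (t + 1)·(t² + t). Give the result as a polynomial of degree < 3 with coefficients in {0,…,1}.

t^2 + t + 1

Multiply in ℤ_2[t]: (t + 1)·(t² + t) = t³ + t.
Reduce using t³ ≡ t² + 1 (mod t³ + t² + 1).
Reduced: t² + t + 1.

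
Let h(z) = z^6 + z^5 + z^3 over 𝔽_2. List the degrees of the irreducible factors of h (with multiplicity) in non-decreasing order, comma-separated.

1, 1, 1, 3

Roots in 𝔽_2: h(0) = 0 → root; h(1) = 1.
Linear factors from roots: (z).
Complete factorization: h(z) = (z)^3·(z^3 + z^2 + 1).
Factor degrees with multiplicity: 1 + 1 + 1 + 3 = 6.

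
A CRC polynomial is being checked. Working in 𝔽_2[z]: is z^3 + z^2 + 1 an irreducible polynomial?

Yes

Write m(z) = z^3 + z^2 + 1.
Check for roots in 𝔽_2: m(0) = 1; m(1) = 1.
No roots. A degree-3 polynomial over a field with no linear factor is irreducible.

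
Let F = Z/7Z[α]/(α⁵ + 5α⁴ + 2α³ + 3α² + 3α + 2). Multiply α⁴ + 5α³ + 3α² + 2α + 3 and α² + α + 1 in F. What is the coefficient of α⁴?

2

Multiply in Z/7Z[α]: (α⁴ + 5α³ + 3α² + 2α + 3)·(α² + α + 1) = α⁶ + 6α⁵ + 2α⁴ + 3α³ + α² + 5α + 3.
Reduce using α⁵ ≡ 2α⁴ + 5α³ + 4α² + 4α + 5 (mod α⁵ + 5α⁴ + 2α³ + 3α² + 3α + 2).
Reduced: 2α⁴ + 5α³ + 2α² + 1.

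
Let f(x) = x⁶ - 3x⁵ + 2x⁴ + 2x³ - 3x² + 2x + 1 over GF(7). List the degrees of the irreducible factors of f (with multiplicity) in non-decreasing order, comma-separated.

Linear factors from roots: (x - 3), (x + 2), (x + 1).
Complete factorization: f(x) = (x + 1)·(x + 2)·(x - 3)^2·(x² + 2).
Factor degrees with multiplicity: 1 + 1 + 1 + 1 + 2 = 6.

1, 1, 1, 1, 2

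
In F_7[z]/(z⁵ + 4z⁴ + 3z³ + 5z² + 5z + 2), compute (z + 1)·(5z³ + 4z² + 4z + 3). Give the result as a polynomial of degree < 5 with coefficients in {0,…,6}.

Multiply in F_7[z]: (z + 1)·(5z³ + 4z² + 4z + 3) = 5z⁴ + 2z³ + z² + 3.
Reduced: 5z⁴ + 2z³ + z² + 3.

5z^4 + 2z^3 + z^2 + 3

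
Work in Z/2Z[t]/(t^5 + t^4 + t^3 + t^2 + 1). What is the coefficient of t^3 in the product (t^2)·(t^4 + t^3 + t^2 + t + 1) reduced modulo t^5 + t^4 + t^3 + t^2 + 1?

Multiply in Z/2Z[t]: (t^2)·(t^4 + t^3 + t^2 + t + 1) = t^6 + t^5 + t^4 + t^3 + t^2.
Reduce using t^5 ≡ t^4 + t^3 + t^2 + 1 (mod t^5 + t^4 + t^3 + t^2 + 1).
Reduced: t^2 + t.

0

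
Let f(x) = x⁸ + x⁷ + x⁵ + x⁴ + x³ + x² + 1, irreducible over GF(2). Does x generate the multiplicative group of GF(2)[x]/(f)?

|GF(2^8)^×| = 2^8 − 1 = 255. Prime factorization: 255 = 3·5·17.
f is primitive ⇔ x has order 255 in GF(2)[x]/(f), i.e. x^(255/q) ≠ 1 for each prime q | 255.
x^(85) mod f = 1
x^(51) mod f = x⁷ + x⁶ + x² + 1.
x^(15) mod f = x⁷ + x⁴ + x².
Since x^(85) = 1, the order of x divides 85 < 255; not primitive.

No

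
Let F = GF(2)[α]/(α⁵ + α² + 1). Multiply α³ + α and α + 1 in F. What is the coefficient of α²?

Multiply in GF(2)[α]: (α³ + α)·(α + 1) = α⁴ + α³ + α² + α.
Reduced: α⁴ + α³ + α² + α.

1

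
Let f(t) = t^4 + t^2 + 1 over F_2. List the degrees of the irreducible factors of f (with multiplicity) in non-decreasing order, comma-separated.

2, 2

Roots in F_2: f(0) = 1; f(1) = 1.
Complete factorization: f(t) = (t^2 + t + 1)^2.
Factor degrees with multiplicity: 2 + 2 = 4.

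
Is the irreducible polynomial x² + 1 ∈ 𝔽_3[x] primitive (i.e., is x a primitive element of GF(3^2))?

No

Write f(x) = x² + 1.
|GF(3^2)^×| = 3^2 − 1 = 8. Prime factorization: 8 = 2^3.
f is primitive ⇔ x has order 8 in GF(3)[x]/(f), i.e. x^(8/q) ≠ 1 for each prime q | 8.
x^(4) mod f = 1
Since x^(4) = 1, the order of x divides 4 < 8; not primitive.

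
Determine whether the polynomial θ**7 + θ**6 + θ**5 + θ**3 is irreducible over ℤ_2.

Write P(θ) = θ**7 + θ**6 + θ**5 + θ**3.
Check for roots in ℤ_2: P(0) = 0 → root; P(1) = 0 → root.
P(0) = 0, so (θ) divides P(θ); P is reducible.

No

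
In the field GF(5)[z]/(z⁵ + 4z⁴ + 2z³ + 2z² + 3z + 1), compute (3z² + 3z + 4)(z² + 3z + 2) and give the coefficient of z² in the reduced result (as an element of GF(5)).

4

Multiply in GF(5)[z]: (3z² + 3z + 4)·(z² + 3z + 2) = 3z⁴ + 2z³ + 4z² + 3z + 3.
Reduced: 3z⁴ + 2z³ + 4z² + 3z + 3.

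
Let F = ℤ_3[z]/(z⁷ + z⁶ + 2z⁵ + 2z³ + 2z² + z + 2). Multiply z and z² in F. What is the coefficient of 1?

0

Multiply in ℤ_3[z]: (z)·(z²) = z³.
Reduced: z³.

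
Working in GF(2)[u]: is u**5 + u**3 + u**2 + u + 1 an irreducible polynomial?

Write h(u) = u**5 + u**3 + u**2 + u + 1.
Check for roots in GF(2): h(0) = 1; h(1) = 1.
No roots, so no linear factors.
Monic irreducibles of degree 2 over GF(2): u**2 + u + 1.
None of them divide h (all give nonzero remainder).
No irreducible factor of degree ≤ 2 exists, so h is irreducible over GF(2).

Yes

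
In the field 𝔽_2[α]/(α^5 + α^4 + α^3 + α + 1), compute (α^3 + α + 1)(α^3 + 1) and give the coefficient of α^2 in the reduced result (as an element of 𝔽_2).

Multiply in 𝔽_2[α]: (α^3 + α + 1)·(α^3 + 1) = α^6 + α^4 + α + 1.
Reduce using α^5 ≡ α^4 + α^3 + α + 1 (mod α^5 + α^4 + α^3 + α + 1).
Reduced: α^4 + α^3 + α^2 + α.

1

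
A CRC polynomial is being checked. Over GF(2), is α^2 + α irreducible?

No

Write P(α) = α^2 + α.
Check for roots in GF(2): P(0) = 0 → root; P(1) = 0 → root.
P(0) = 0, so (α) divides P(α); P is reducible.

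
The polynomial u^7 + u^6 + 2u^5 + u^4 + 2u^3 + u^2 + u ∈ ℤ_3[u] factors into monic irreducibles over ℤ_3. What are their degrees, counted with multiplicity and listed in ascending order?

1, 1, 1, 1, 1, 1, 1

Write g(u) = u^7 + u^6 + 2u^5 + u^4 + 2u^3 + u^2 + u.
Roots in ℤ_3: g(0) = 0 → root; g(1) = 0 → root; g(2) = 0 → root.
Linear factors from roots: (u), (u + 2), (u + 1).
Complete factorization: g(u) = (u)·(u + 1)^2·(u + 2)^4.
Factor degrees with multiplicity: 1 + 1 + 1 + 1 + 1 + 1 + 1 = 7.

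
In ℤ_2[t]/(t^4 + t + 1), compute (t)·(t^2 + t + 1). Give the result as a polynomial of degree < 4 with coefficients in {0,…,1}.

Multiply in ℤ_2[t]: (t)·(t^2 + t + 1) = t^3 + t^2 + t.
Reduced: t^3 + t^2 + t.

t^3 + t^2 + t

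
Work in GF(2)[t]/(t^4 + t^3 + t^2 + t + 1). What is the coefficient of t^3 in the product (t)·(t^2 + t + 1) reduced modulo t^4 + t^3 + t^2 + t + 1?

Multiply in GF(2)[t]: (t)·(t^2 + t + 1) = t^3 + t^2 + t.
Reduced: t^3 + t^2 + t.

1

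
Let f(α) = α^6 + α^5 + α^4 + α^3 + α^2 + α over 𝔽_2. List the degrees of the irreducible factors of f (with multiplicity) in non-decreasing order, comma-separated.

Roots in 𝔽_2: f(0) = 0 → root; f(1) = 0 → root.
Linear factors from roots: (α), (α + 1).
Complete factorization: f(α) = (α)·(α + 1)·(α^2 + α + 1)^2.
Factor degrees with multiplicity: 1 + 1 + 2 + 2 = 6.

1, 1, 2, 2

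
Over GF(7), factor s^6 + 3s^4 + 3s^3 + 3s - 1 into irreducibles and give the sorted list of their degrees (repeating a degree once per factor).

6

Write h(s) = s^6 + 3s^4 + 3s^3 + 3s - 1.
Complete factorization: h(s) = (s^6 + 3s^4 + 3s^3 + 3s - 1).
Factor degrees with multiplicity: 6 = 6.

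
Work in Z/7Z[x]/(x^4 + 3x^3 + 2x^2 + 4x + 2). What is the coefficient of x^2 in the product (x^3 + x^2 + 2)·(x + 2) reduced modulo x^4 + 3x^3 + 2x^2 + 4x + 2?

0

Multiply in Z/7Z[x]: (x^3 + x^2 + 2)·(x + 2) = x^4 + 3x^3 + 2x^2 + 2x + 4.
Reduce using x^4 ≡ 4x^3 + 5x^2 + 3x + 5 (mod x^4 + 3x^3 + 2x^2 + 4x + 2).
Reduced: 5x + 2.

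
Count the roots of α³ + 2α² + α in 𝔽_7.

Write g(α) = α³ + 2α² + α.
Evaluate at each of the 7 elements of 𝔽_7:
g(0) = 0 → root; g(1) = 4; g(2) = 4; g(3) = 6; g(4) = 2; g(5) = 5; g(6) = 0 → root.
Roots: {0, 6}.

2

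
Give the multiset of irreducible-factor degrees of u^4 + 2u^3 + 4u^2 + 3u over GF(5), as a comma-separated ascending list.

1, 1, 1, 1

Write f(u) = u^4 + 2u^3 + 4u^2 + 3u.
Roots in GF(5): f(0) = 0 → root; f(1) = 0 → root; f(2) = 4; f(3) = 0 → root; f(4) = 0 → root.
Linear factors from roots: (u), (u + 4), (u + 2), (u + 1).
Complete factorization: f(u) = (u)·(u + 1)·(u + 2)·(u + 4).
Factor degrees with multiplicity: 1 + 1 + 1 + 1 = 4.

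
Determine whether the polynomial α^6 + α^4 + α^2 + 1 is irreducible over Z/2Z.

Write m(α) = α^6 + α^4 + α^2 + 1.
Check for roots in Z/2Z: m(0) = 1; m(1) = 0 → root.
m(1) = 0, so (α − 1) divides m(α); m is reducible.

No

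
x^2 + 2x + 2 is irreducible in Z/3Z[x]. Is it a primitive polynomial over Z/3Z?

Yes

Write f(x) = x^2 + 2x + 2.
|GF(3^2)^×| = 3^2 − 1 = 8. Prime factorization: 8 = 2^3.
f is primitive ⇔ x has order 8 in GF(3)[x]/(f), i.e. x^(8/q) ≠ 1 for each prime q | 8.
x^(4) mod f = 2.
None equal 1, so x has full order 8; f is primitive.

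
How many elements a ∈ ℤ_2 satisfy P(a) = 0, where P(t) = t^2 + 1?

Evaluate at each of the 2 elements of ℤ_2:
P(0) = 1; P(1) = 0 → root.
Roots: {1}.

1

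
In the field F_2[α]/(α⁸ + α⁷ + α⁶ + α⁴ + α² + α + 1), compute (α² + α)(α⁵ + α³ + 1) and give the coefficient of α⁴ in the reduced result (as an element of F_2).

1

Multiply in F_2[α]: (α² + α)·(α⁵ + α³ + 1) = α⁷ + α⁶ + α⁵ + α⁴ + α² + α.
Reduced: α⁷ + α⁶ + α⁵ + α⁴ + α² + α.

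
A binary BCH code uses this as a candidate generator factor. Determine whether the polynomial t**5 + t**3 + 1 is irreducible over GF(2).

Write f(t) = t**5 + t**3 + 1.
Check for roots in GF(2): f(0) = 1; f(1) = 1.
No roots, so no linear factors.
Monic irreducibles of degree 2 over GF(2): t**2 + t + 1.
None of them divide f (all give nonzero remainder).
No irreducible factor of degree ≤ 2 exists, so f is irreducible over GF(2).

Yes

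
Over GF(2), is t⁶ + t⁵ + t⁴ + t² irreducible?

Write f(t) = t⁶ + t⁵ + t⁴ + t².
Check for roots in GF(2): f(0) = 0 → root; f(1) = 0 → root.
f(0) = 0, so (t) divides f(t); f is reducible.

No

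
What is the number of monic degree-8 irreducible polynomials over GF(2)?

x^(2^8) − x is the product of all monic irreducibles of degree dividing 8; Möbius inversion gives N = (1/8) Σ μ(8/d)·2^d.
Divisors of 8: 1, 2, 4, 8; μ(8/d) for each: 0, 0, -1, 1.
Σ = − 2^4 + 2^8 = 240.
N = 240/8 = 30.

30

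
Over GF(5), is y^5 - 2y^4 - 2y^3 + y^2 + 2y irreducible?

Write f(y) = y^5 - 2y^4 - 2y^3 + y^2 + 2y.
Check for roots in GF(5): f(0) = 0 → root; f(1) = 0 → root; f(2) = 2; f(3) = 2; f(4) = 3.
f(0) = 0, so (y) divides f(y); f is reducible.

No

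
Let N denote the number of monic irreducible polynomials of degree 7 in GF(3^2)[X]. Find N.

683280

The number of monic irreducibles of degree 7 over GF(9) is (1/7)·Σ_{d∣7} μ(7/d) 9^d.
Divisors of 7: 1, 7; μ(7/d) for each: -1, 1.
Σ = − 9^1 + 9^7 = 4782960.
N = 4782960/7 = 683280.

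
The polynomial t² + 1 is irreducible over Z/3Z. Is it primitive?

Write f(t) = t² + 1.
|GF(3^2)^×| = 3^2 − 1 = 8. Prime factorization: 8 = 2^3.
f is primitive ⇔ t has order 8 in GF(3)[t]/(f), i.e. t^(8/q) ≠ 1 for each prime q | 8.
t^(4) mod f = 1
Since t^(4) = 1, the order of t divides 4 < 8; not primitive.

No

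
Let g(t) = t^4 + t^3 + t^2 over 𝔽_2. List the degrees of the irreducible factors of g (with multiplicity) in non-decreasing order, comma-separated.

Roots in 𝔽_2: g(0) = 0 → root; g(1) = 1.
Linear factors from roots: (t).
Complete factorization: g(t) = (t)^2·(t^2 + t + 1).
Factor degrees with multiplicity: 1 + 1 + 2 = 4.

1, 1, 2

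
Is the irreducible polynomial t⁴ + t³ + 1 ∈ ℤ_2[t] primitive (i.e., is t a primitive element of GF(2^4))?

Write f(t) = t⁴ + t³ + 1.
|GF(2^4)^×| = 2^4 − 1 = 15. Prime factorization: 15 = 3·5.
f is primitive ⇔ t has order 15 in GF(2)[t]/(f), i.e. t^(15/q) ≠ 1 for each prime q | 15.
t^(5) mod f = t³ + t + 1.
t^(3) mod f = t³.
None equal 1, so t has full order 15; f is primitive.

Yes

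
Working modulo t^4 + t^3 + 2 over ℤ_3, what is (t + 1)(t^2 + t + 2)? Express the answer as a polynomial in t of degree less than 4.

Multiply in ℤ_3[t]: (t + 1)·(t^2 + t + 2) = t^3 + 2t^2 + 2.
Reduced: t^3 + 2t^2 + 2.

t^3 + 2t^2 + 2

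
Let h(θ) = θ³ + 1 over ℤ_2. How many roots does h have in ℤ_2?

1

Evaluate at each of the 2 elements of ℤ_2:
h(0) = 1; h(1) = 0 → root.
Roots: {1}.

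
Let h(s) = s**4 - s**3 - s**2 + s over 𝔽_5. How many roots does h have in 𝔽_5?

3

Evaluate at each of the 5 elements of 𝔽_5:
h(0) = 0 → root; h(1) = 0 → root; h(2) = 1; h(3) = 3; h(4) = 0 → root.
Roots: {0, 1, 4}.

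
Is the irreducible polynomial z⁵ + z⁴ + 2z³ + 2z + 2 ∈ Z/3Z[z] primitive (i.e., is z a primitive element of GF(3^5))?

No

Write f(z) = z⁵ + z⁴ + 2z³ + 2z + 2.
|GF(3^5)^×| = 3^5 − 1 = 242. Prime factorization: 242 = 2·11^2.
f is primitive ⇔ z has order 242 in GF(3)[z]/(f), i.e. z^(242/q) ≠ 1 for each prime q | 242.
z^(121) mod f = 1
z^(22) mod f = z⁴ + 2z.
Since z^(121) = 1, the order of z divides 121 < 242; not primitive.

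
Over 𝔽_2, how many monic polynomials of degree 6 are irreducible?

By the necklace-counting formula, N_2(6) = (1/6) Σ_{d|6} μ(6/d)·2^d.
Divisors of 6: 1, 2, 3, 6; μ(6/d) for each: 1, -1, -1, 1.
Σ = 2^1 − 2^2 − 2^3 + 2^6 = 54.
N = 54/6 = 9.

9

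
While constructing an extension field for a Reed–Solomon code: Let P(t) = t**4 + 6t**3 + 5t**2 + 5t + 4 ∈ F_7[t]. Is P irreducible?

Check for roots in F_7: P(0) = 4; P(1) = 0 → root; P(2) = 0 → root; P(3) = 6; P(4) = 2; P(5) = 3; P(6) = 6.
P(1) = 0, so (t − 1) divides P(t); P is reducible.

No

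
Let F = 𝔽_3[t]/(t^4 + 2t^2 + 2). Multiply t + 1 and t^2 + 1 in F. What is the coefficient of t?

Multiply in 𝔽_3[t]: (t + 1)·(t^2 + 1) = t^3 + t^2 + t + 1.
Reduced: t^3 + t^2 + t + 1.

1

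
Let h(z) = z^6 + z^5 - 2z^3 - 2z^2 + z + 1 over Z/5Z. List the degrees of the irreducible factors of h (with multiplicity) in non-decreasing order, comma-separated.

Roots in Z/5Z: h(0) = 1; h(1) = 0 → root; h(2) = 0 → root; h(3) = 4; h(4) = 0 → root.
Linear factors from roots: (z - 1), (z - 2), (z + 1).
Complete factorization: h(z) = (z + 1)·(z - 2)·(z - 1)·(z^3 - 2z^2 + 2z - 2).
Factor degrees with multiplicity: 1 + 1 + 1 + 3 = 6.

1, 1, 1, 3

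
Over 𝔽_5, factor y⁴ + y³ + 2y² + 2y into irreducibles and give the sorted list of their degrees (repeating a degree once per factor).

Write h(y) = y⁴ + y³ + 2y² + 2y.
Roots in 𝔽_5: h(0) = 0 → root; h(1) = 1; h(2) = 1; h(3) = 2; h(4) = 0 → root.
Linear factors from roots: (y), (y + 1).
Complete factorization: h(y) = (y)·(y + 1)·(y² + 2).
Factor degrees with multiplicity: 1 + 1 + 2 = 4.

1, 1, 2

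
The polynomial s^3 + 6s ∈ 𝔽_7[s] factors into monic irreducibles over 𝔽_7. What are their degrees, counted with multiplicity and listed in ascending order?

1, 1, 1

Write f(s) = s^3 + 6s.
Linear factors from roots: (s), (s + 6), (s + 1).
Complete factorization: f(s) = (s)·(s + 1)·(s + 6).
Factor degrees with multiplicity: 1 + 1 + 1 = 3.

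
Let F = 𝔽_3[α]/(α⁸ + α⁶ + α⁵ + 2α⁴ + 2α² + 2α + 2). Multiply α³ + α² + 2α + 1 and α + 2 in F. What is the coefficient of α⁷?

0

Multiply in 𝔽_3[α]: (α³ + α² + 2α + 1)·(α + 2) = α⁴ + α² + 2α + 2.
Reduced: α⁴ + α² + 2α + 2.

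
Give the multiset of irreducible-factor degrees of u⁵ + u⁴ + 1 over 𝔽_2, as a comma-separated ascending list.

2, 3

Write g(u) = u⁵ + u⁴ + 1.
Roots in 𝔽_2: g(0) = 1; g(1) = 1.
Complete factorization: g(u) = (u² + u + 1)·(u³ + u + 1).
Factor degrees with multiplicity: 2 + 3 = 5.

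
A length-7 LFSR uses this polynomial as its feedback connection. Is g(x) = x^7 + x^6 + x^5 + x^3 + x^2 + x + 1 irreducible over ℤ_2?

Check for roots in ℤ_2: g(0) = 1; g(1) = 1.
No roots, so no linear factors.
Monic irreducibles of degree 2 over GF(2): x^2 + x + 1.
None of them divide g (all give nonzero remainder).
Monic irreducibles of degree 3 over GF(2): x^3 + x + 1, x^3 + x^2 + 1.
None of them divide g (all give nonzero remainder).
No irreducible factor of degree ≤ 3 exists, so g is irreducible over GF(2).

Yes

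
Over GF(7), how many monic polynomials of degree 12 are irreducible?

x^(7^12) − x is the product of all monic irreducibles of degree dividing 12; Möbius inversion gives N = (1/12) Σ μ(12/d)·7^d.
Divisors of 12: 1, 2, 3, 4, 6, 12; μ(12/d) for each: 0, 1, 0, -1, -1, 1.
Σ = 7^2 − 7^4 − 7^6 + 7^12 = 13841167200.
N = 13841167200/12 = 1153430600.

1153430600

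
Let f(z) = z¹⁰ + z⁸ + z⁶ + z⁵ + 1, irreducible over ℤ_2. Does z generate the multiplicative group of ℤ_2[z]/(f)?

No

|GF(2^10)^×| = 2^10 − 1 = 1023. Prime factorization: 1023 = 3·11·31.
f is primitive ⇔ z has order 1023 in GF(2)[z]/(f), i.e. z^(1023/q) ≠ 1 for each prime q | 1023.
z^(341) mod f = z⁸ + z⁶ + z⁵ + z⁴ + z.
z^(93) mod f = 1
z^(33) mod f = z⁷ + z⁵ + z³ + z² + 1.
Since z^(93) = 1, the order of z divides 93 < 1023; not primitive.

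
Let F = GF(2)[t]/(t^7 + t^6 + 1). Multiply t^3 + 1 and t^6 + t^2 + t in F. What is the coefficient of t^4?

Multiply in GF(2)[t]: (t^3 + 1)·(t^6 + t^2 + t) = t^9 + t^6 + t^5 + t^4 + t^2 + t.
Reduce using t^7 ≡ t^6 + 1 (mod t^7 + t^6 + 1).
Reduced: t^5 + t^4 + 1.

1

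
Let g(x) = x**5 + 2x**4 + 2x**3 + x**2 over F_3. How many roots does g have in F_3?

3

Evaluate at each of the 3 elements of F_3:
g(0) = 0 → root; g(1) = 0 → root; g(2) = 0 → root.
Roots: {0, 1, 2}.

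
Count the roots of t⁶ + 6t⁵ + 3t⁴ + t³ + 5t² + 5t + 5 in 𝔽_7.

0

Write h(t) = t⁶ + 6t⁵ + 3t⁴ + t³ + 5t² + 5t + 5.
Evaluate at each of the 7 elements of 𝔽_7:
h(0) = 5; h(1) = 5; h(2) = 4; h(3) = 2; h(4) = 5; h(5) = 4; h(6) = 2.
No element is a root.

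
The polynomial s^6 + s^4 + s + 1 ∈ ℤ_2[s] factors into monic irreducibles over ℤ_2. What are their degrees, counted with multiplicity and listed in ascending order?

Write g(s) = s^6 + s^4 + s + 1.
Roots in ℤ_2: g(0) = 1; g(1) = 0 → root.
Linear factors from roots: (s + 1).
Complete factorization: g(s) = (s + 1)·(s^2 + s + 1)·(s^3 + s + 1).
Factor degrees with multiplicity: 1 + 2 + 3 = 6.

1, 2, 3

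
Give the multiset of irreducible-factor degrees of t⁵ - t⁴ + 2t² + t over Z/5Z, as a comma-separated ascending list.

1, 2, 2

Write f(t) = t⁵ - t⁴ + 2t² + t.
Roots in Z/5Z: f(0) = 0 → root; f(1) = 3; f(2) = 1; f(3) = 3; f(4) = 4.
Linear factors from roots: (t).
Complete factorization: f(t) = (t)·(t² - 2)·(t² - t + 2).
Factor degrees with multiplicity: 1 + 2 + 2 = 5.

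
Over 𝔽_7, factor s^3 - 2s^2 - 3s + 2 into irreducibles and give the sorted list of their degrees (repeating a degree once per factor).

Write h(s) = s^3 - 2s^2 - 3s + 2.
Complete factorization: h(s) = (s^3 - 2s^2 - 3s + 2).
Factor degrees with multiplicity: 3 = 3.

3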